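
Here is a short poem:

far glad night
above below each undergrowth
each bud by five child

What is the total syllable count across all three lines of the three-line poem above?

16

Line 1: "far glad night": 1+1+1 = 3
Line 2: "above below each undergrowth": 2+2+1+3 = 8
Line 3: "each bud by five child": 1+1+1+1+1 = 5
Total: 3 + 8 + 5 = 16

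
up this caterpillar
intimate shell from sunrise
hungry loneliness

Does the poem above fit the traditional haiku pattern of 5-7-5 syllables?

Line 1: up(1) + this(1) + caterpillar(4) = 6 (expected 5)
Line 2: intimate(3) + shell(1) + from(1) + sunrise(2) = 7 ✓
Line 3: hungry(2) + loneliness(3) = 5 ✓

No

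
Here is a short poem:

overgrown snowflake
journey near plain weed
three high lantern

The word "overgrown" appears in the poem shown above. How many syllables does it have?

3

"overgrown" has 3 syllables.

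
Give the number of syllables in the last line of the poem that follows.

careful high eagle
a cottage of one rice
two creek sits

The last line: two (1), creek (1), sits (1) → 3

3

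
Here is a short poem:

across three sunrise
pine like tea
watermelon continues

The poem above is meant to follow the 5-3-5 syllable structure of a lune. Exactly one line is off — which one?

Line 3

Line 1: across (2), three (1), sunrise (2) → 5 ✓
Line 2: pine (1), like (1), tea (1) → 3 ✓
Line 3: watermelon (4), continues (3) → 7 (expected 5)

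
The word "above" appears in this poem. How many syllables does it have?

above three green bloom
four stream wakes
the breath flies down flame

2

"above" has 2 syllables.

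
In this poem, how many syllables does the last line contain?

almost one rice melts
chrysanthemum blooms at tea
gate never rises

The last line: "gate never rises": 1+2+2 = 5

5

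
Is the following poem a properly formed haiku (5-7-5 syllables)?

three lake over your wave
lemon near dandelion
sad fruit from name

Line 1: three(1) + lake(1) + over(2) + your(1) + wave(1) = 6 (expected 5)
Line 2: lemon(2) + near(1) + dandelion(4) = 7 ✓
Line 3: sad(1) + fruit(1) + from(1) + name(1) = 4 (expected 5)

No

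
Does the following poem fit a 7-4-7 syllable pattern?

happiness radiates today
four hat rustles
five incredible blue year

No

Line 1: happiness (3), radiates (3), today (2) → 8 (expected 7)
Line 2: four (1), hat (1), rustles (2) → 4 ✓
Line 3: five (1), incredible (4), blue (1), year (1) → 7 ✓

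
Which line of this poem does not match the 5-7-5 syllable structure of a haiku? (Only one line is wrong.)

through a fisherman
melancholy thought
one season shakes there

Line 2

Line 1: "through a fisherman": 1+1+3 = 5 ✓
Line 2: "melancholy thought": 4+1 = 5 (expected 7)
Line 3: "one season shakes there": 1+2+1+1 = 5 ✓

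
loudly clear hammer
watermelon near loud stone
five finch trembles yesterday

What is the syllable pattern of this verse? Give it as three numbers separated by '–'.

5–7–7

Line 1: "loudly clear hammer": 2+1+2 = 5
Line 2: "watermelon near loud stone": 4+1+1+1 = 7
Line 3: "five finch trembles yesterday": 1+1+2+3 = 7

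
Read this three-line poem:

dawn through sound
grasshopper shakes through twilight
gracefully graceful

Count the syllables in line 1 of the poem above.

3

Line 1: dawn (1), through (1), sound (1) → 3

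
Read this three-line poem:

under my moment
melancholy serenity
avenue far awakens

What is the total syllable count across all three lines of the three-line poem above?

20

Line 1: under (2), my (1), moment (2) → 5
Line 2: melancholy (4), serenity (4) → 8
Line 3: avenue (3), far (1), awakens (3) → 7
Total: 5 + 8 + 7 = 20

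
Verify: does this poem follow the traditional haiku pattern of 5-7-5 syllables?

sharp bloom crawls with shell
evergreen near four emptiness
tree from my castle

Line 1: sharp(1) + bloom(1) + crawls(1) + with(1) + shell(1) = 5 ✓
Line 2: evergreen(3) + near(1) + four(1) + emptiness(3) = 8 (expected 7)
Line 3: tree(1) + from(1) + my(1) + castle(2) = 5 ✓

No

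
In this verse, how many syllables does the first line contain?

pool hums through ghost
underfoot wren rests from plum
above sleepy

4

The first line: pool (1), hums (1), through (1), ghost (1) → 4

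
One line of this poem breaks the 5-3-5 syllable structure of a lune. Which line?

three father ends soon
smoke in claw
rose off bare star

Line 1: three (1), father (2), ends (1), soon (1) → 5 ✓
Line 2: smoke (1), in (1), claw (1) → 3 ✓
Line 3: rose (1), off (1), bare (1), star (1) → 4 (expected 5)

The third line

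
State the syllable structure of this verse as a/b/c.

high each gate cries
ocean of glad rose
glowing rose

4/5/3

Line 1: high(1) + each(1) + gate(1) + cries(1) = 4
Line 2: ocean(2) + of(1) + glad(1) + rose(1) = 5
Line 3: glowing(2) + rose(1) = 3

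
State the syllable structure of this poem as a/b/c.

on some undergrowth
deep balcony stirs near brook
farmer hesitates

Line 1: on (1), some (1), undergrowth (3) → 5
Line 2: deep (1), balcony (3), stirs (1), near (1), brook (1) → 7
Line 3: farmer (2), hesitates (3) → 5

5/7/5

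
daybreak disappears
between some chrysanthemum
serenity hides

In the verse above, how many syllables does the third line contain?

5

The third line: "serenity hides": 4+1 = 5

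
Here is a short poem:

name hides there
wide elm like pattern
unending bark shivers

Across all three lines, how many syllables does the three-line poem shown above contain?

14

Line 1: name (1), hides (1), there (1) → 3
Line 2: wide (1), elm (1), like (1), pattern (2) → 5
Line 3: unending (3), bark (1), shivers (2) → 6
Total: 3 + 5 + 6 = 14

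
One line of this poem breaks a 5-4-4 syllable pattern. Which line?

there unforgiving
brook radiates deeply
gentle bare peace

The second line

Line 1: "there unforgiving": 1+4 = 5 ✓
Line 2: "brook radiates deeply": 1+3+2 = 6 (expected 4)
Line 3: "gentle bare peace": 2+1+1 = 4 ✓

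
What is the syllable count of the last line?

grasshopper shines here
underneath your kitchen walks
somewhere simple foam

The last line: somewhere (2), simple (2), foam (1) → 5

5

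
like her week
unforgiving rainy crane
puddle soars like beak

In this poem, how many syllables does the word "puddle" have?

2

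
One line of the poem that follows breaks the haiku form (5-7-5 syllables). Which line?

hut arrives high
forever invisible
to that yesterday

Line 1

Line 1: "hut arrives high": 1+2+1 = 4 (expected 5)
Line 2: "forever invisible": 3+4 = 7 ✓
Line 3: "to that yesterday": 1+1+3 = 5 ✓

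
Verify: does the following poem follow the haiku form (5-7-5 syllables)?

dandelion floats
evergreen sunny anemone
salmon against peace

No

Line 1: dandelion(4) + floats(1) = 5 ✓
Line 2: evergreen(3) + sunny(2) + anemone(4) = 9 (expected 7)
Line 3: salmon(2) + against(2) + peace(1) = 5 ✓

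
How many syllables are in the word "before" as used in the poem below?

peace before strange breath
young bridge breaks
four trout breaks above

2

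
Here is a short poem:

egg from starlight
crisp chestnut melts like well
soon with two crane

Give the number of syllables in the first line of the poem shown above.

The first line: egg(1) + from(1) + starlight(2) = 4

4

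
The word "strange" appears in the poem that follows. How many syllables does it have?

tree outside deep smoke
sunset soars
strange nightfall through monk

1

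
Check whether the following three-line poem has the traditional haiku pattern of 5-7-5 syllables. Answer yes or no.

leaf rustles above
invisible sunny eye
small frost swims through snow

Line 1: leaf(1) + rustles(2) + above(2) = 5 ✓
Line 2: invisible(4) + sunny(2) + eye(1) = 7 ✓
Line 3: small(1) + frost(1) + swims(1) + through(1) + snow(1) = 5 ✓

Yes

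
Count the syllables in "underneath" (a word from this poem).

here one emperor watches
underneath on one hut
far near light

3

"underneath" has 3 syllables.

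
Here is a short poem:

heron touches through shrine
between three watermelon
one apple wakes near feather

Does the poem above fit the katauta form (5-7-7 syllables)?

No

Line 1: "heron touches through shrine": 2+2+1+1 = 6 (expected 5)
Line 2: "between three watermelon": 2+1+4 = 7 ✓
Line 3: "one apple wakes near feather": 1+2+1+1+2 = 7 ✓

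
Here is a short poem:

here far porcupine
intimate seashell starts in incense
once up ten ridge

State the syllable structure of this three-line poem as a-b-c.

Line 1: "here far porcupine": 1+1+3 = 5
Line 2: "intimate seashell starts in incense": 3+2+1+1+2 = 9
Line 3: "once up ten ridge": 1+1+1+1 = 4

5-9-4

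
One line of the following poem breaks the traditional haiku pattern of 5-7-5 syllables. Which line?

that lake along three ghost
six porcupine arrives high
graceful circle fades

The first line

Line 1: that(1) + lake(1) + along(2) + three(1) + ghost(1) = 6 (expected 5)
Line 2: six(1) + porcupine(3) + arrives(2) + high(1) = 7 ✓
Line 3: graceful(2) + circle(2) + fades(1) = 5 ✓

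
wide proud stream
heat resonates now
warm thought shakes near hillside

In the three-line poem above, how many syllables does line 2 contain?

5

Line 2: heat (1), resonates (3), now (1) → 5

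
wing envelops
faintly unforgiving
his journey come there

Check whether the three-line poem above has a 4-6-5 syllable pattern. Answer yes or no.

Yes

Line 1: wing (1), envelops (3) → 4 ✓
Line 2: faintly (2), unforgiving (4) → 6 ✓
Line 3: his (1), journey (2), come (1), there (1) → 5 ✓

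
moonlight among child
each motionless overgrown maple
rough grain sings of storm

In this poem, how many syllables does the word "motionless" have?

"motionless" has 3 syllables.

3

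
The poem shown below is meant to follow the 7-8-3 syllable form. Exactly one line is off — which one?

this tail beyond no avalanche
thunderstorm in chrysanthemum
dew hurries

Line 1: "this tail beyond no avalanche": 1+1+2+1+3 = 8 (expected 7)
Line 2: "thunderstorm in chrysanthemum": 3+1+4 = 8 ✓
Line 3: "dew hurries": 1+2 = 3 ✓

The first line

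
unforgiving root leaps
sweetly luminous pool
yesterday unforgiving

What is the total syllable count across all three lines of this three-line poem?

Line 1: "unforgiving root leaps": 4+1+1 = 6
Line 2: "sweetly luminous pool": 2+3+1 = 6
Line 3: "yesterday unforgiving": 3+4 = 7
Total: 6 + 6 + 7 = 19

19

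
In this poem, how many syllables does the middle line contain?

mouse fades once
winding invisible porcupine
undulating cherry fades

The middle line: winding(2) + invisible(4) + porcupine(3) = 9

9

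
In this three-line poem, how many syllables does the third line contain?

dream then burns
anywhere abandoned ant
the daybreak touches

The third line: "the daybreak touches": 1+2+2 = 5

5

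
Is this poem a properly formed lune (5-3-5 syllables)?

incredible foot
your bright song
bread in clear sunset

Line 1: "incredible foot": 4+1 = 5 ✓
Line 2: "your bright song": 1+1+1 = 3 ✓
Line 3: "bread in clear sunset": 1+1+1+2 = 5 ✓

Yes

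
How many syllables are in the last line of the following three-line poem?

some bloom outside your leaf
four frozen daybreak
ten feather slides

The last line: ten (1), feather (2), slides (1) → 4

4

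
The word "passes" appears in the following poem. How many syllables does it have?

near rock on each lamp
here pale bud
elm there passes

2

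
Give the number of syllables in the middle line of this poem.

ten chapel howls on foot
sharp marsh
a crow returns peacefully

The middle line: sharp (1), marsh (1) → 2

2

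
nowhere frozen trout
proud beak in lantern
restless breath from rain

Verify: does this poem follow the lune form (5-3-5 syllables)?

No

Line 1: nowhere(2) + frozen(2) + trout(1) = 5 ✓
Line 2: proud(1) + beak(1) + in(1) + lantern(2) = 5 (expected 3)
Line 3: restless(2) + breath(1) + from(1) + rain(1) = 5 ✓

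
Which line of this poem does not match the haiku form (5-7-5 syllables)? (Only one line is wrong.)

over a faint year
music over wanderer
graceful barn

Line 1: over(2) + a(1) + faint(1) + year(1) = 5 ✓
Line 2: music(2) + over(2) + wanderer(3) = 7 ✓
Line 3: graceful(2) + barn(1) = 3 (expected 5)

Line 3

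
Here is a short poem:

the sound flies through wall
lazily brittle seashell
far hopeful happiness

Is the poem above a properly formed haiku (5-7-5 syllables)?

No

Line 1: "the sound flies through wall": 1+1+1+1+1 = 5 ✓
Line 2: "lazily brittle seashell": 3+2+2 = 7 ✓
Line 3: "far hopeful happiness": 1+2+3 = 6 (expected 5)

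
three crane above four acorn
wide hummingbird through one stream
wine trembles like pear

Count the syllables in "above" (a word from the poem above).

2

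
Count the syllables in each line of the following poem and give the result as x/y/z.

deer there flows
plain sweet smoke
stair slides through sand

Line 1: deer (1), there (1), flows (1) → 3
Line 2: plain (1), sweet (1), smoke (1) → 3
Line 3: stair (1), slides (1), through (1), sand (1) → 4

3/3/4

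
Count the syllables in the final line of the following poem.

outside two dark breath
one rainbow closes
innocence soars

4

The final line: innocence (3), soars (1) → 4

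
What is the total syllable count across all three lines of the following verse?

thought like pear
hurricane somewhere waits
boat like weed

12

Line 1: thought (1), like (1), pear (1) → 3
Line 2: hurricane (3), somewhere (2), waits (1) → 6
Line 3: boat (1), like (1), weed (1) → 3
Total: 3 + 6 + 3 = 12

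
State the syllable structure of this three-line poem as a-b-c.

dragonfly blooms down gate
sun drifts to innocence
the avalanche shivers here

6-6-7

Line 1: "dragonfly blooms down gate": 3+1+1+1 = 6
Line 2: "sun drifts to innocence": 1+1+1+3 = 6
Line 3: "the avalanche shivers here": 1+3+2+1 = 7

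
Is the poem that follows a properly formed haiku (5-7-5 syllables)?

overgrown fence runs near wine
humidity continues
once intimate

Line 1: "overgrown fence runs near wine": 3+1+1+1+1 = 7 (expected 5)
Line 2: "humidity continues": 4+3 = 7 ✓
Line 3: "once intimate": 1+3 = 4 (expected 5)

No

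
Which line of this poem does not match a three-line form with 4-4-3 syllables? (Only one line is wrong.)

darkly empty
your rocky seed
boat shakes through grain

The third line

Line 1: darkly (2), empty (2) → 4 ✓
Line 2: your (1), rocky (2), seed (1) → 4 ✓
Line 3: boat (1), shakes (1), through (1), grain (1) → 4 (expected 3)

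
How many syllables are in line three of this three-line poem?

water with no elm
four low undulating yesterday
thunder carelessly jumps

Line three: thunder(2) + carelessly(3) + jumps(1) = 6

6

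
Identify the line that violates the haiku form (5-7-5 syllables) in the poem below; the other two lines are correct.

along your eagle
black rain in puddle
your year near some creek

Line 1: along(2) + your(1) + eagle(2) = 5 ✓
Line 2: black(1) + rain(1) + in(1) + puddle(2) = 5 (expected 7)
Line 3: your(1) + year(1) + near(1) + some(1) + creek(1) = 5 ✓

Line 2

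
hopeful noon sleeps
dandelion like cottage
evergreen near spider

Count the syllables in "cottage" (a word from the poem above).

2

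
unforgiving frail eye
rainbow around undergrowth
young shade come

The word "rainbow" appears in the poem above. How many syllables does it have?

"rainbow" has 2 syllables.

2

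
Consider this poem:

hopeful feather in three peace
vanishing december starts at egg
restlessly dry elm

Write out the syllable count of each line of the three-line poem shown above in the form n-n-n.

7-9-5

Line 1: hopeful(2) + feather(2) + in(1) + three(1) + peace(1) = 7
Line 2: vanishing(3) + december(3) + starts(1) + at(1) + egg(1) = 9
Line 3: restlessly(3) + dry(1) + elm(1) = 5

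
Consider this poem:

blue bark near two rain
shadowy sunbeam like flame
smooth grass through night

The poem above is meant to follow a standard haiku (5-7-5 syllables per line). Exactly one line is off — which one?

Line 1: "blue bark near two rain": 1+1+1+1+1 = 5 ✓
Line 2: "shadowy sunbeam like flame": 3+2+1+1 = 7 ✓
Line 3: "smooth grass through night": 1+1+1+1 = 4 (expected 5)

Line 3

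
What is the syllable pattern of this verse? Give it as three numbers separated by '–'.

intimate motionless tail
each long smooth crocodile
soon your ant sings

Line 1: "intimate motionless tail": 3+3+1 = 7
Line 2: "each long smooth crocodile": 1+1+1+3 = 6
Line 3: "soon your ant sings": 1+1+1+1 = 4

7–6–4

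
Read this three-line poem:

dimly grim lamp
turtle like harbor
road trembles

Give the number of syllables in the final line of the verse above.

3

The final line: road(1) + trembles(2) = 3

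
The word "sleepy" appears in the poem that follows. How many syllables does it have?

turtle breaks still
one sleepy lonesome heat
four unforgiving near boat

2

"sleepy" has 2 syllables.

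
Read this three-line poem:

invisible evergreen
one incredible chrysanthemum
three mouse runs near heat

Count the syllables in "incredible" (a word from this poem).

"incredible" has 4 syllables.

4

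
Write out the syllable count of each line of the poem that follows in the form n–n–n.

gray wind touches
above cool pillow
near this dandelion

4–5–6

Line 1: gray (1), wind (1), touches (2) → 4
Line 2: above (2), cool (1), pillow (2) → 5
Line 3: near (1), this (1), dandelion (4) → 6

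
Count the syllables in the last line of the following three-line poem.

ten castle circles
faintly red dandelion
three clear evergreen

The last line: "three clear evergreen": 1+1+3 = 5

5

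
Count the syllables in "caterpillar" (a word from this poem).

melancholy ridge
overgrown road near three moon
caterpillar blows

"caterpillar" has 4 syllables.

4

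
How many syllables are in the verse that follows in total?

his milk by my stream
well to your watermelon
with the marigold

17

Line 1: his(1) + milk(1) + by(1) + my(1) + stream(1) = 5
Line 2: well(1) + to(1) + your(1) + watermelon(4) = 7
Line 3: with(1) + the(1) + marigold(3) = 5
Total: 5 + 7 + 5 = 17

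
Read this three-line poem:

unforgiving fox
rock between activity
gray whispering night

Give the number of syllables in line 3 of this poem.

Line 3: gray(1) + whispering(3) + night(1) = 5

5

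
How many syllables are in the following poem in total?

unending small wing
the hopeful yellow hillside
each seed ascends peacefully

19

Line 1: unending(3) + small(1) + wing(1) = 5
Line 2: the(1) + hopeful(2) + yellow(2) + hillside(2) = 7
Line 3: each(1) + seed(1) + ascends(2) + peacefully(3) = 7
Total: 5 + 7 + 7 = 19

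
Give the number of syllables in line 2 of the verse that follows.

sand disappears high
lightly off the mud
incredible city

5

Line 2: "lightly off the mud": 2+1+1+1 = 5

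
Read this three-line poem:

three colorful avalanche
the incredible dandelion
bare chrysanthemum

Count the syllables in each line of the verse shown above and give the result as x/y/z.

7/9/5

Line 1: three (1), colorful (3), avalanche (3) → 7
Line 2: the (1), incredible (4), dandelion (4) → 9
Line 3: bare (1), chrysanthemum (4) → 5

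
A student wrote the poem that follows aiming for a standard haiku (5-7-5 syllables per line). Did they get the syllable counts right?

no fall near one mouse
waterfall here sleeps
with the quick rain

No

Line 1: no (1), fall (1), near (1), one (1), mouse (1) → 5 ✓
Line 2: waterfall (3), here (1), sleeps (1) → 5 (expected 7)
Line 3: with (1), the (1), quick (1), rain (1) → 4 (expected 5)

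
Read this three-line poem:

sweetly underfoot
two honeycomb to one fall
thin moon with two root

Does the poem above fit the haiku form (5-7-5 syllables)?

Line 1: sweetly (2), underfoot (3) → 5 ✓
Line 2: two (1), honeycomb (3), to (1), one (1), fall (1) → 7 ✓
Line 3: thin (1), moon (1), with (1), two (1), root (1) → 5 ✓

Yes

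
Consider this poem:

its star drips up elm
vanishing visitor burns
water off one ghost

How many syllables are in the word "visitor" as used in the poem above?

3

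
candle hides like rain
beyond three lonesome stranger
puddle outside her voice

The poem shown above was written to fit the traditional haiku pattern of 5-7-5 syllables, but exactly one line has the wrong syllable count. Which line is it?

The third line

Line 1: candle(2) + hides(1) + like(1) + rain(1) = 5 ✓
Line 2: beyond(2) + three(1) + lonesome(2) + stranger(2) = 7 ✓
Line 3: puddle(2) + outside(2) + her(1) + voice(1) = 6 (expected 5)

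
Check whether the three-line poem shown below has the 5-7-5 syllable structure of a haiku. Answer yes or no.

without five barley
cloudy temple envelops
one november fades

Line 1: without(2) + five(1) + barley(2) = 5 ✓
Line 2: cloudy(2) + temple(2) + envelops(3) = 7 ✓
Line 3: one(1) + november(3) + fades(1) = 5 ✓

Yes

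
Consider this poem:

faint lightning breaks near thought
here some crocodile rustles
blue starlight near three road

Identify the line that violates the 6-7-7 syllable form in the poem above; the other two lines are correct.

Line 1: faint(1) + lightning(2) + breaks(1) + near(1) + thought(1) = 6 ✓
Line 2: here(1) + some(1) + crocodile(3) + rustles(2) = 7 ✓
Line 3: blue(1) + starlight(2) + near(1) + three(1) + road(1) = 6 (expected 7)

The third line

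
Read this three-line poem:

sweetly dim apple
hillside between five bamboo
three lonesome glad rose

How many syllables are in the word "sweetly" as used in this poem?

"sweetly" has 2 syllables.

2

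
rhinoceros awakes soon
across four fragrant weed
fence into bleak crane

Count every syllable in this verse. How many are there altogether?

Line 1: rhinoceros (4), awakes (2), soon (1) → 7
Line 2: across (2), four (1), fragrant (2), weed (1) → 6
Line 3: fence (1), into (2), bleak (1), crane (1) → 5
Total: 7 + 6 + 5 = 18

18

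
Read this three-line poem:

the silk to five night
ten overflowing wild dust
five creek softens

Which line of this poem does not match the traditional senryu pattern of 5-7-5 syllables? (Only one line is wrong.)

The third line

Line 1: "the silk to five night": 1+1+1+1+1 = 5 ✓
Line 2: "ten overflowing wild dust": 1+4+1+1 = 7 ✓
Line 3: "five creek softens": 1+1+2 = 4 (expected 5)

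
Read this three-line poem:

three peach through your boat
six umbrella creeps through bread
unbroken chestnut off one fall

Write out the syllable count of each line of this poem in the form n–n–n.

Line 1: three (1), peach (1), through (1), your (1), boat (1) → 5
Line 2: six (1), umbrella (3), creeps (1), through (1), bread (1) → 7
Line 3: unbroken (3), chestnut (2), off (1), one (1), fall (1) → 8

5–7–8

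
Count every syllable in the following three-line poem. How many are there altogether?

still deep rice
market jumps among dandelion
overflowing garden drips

19

Line 1: "still deep rice": 1+1+1 = 3
Line 2: "market jumps among dandelion": 2+1+2+4 = 9
Line 3: "overflowing garden drips": 4+2+1 = 7
Total: 3 + 9 + 7 = 19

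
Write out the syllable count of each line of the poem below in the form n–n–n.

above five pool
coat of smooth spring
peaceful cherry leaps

4–4–5

Line 1: above(2) + five(1) + pool(1) = 4
Line 2: coat(1) + of(1) + smooth(1) + spring(1) = 4
Line 3: peaceful(2) + cherry(2) + leaps(1) = 5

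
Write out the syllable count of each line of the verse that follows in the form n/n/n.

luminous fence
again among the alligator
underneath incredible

4/9/7

Line 1: luminous (3), fence (1) → 4
Line 2: again (2), among (2), the (1), alligator (4) → 9
Line 3: underneath (3), incredible (4) → 7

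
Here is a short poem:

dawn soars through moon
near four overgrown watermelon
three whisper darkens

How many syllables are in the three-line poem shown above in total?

18

Line 1: dawn(1) + soars(1) + through(1) + moon(1) = 4
Line 2: near(1) + four(1) + overgrown(3) + watermelon(4) = 9
Line 3: three(1) + whisper(2) + darkens(2) = 5
Total: 4 + 9 + 5 = 18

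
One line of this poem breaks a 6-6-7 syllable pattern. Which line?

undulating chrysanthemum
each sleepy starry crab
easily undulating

Line 1: undulating (4), chrysanthemum (4) → 8 (expected 6)
Line 2: each (1), sleepy (2), starry (2), crab (1) → 6 ✓
Line 3: easily (3), undulating (4) → 7 ✓

The first line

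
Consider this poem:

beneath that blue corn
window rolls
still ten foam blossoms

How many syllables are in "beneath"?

2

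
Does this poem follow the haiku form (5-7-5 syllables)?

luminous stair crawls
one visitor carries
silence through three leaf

Line 1: "luminous stair crawls": 3+1+1 = 5 ✓
Line 2: "one visitor carries": 1+3+2 = 6 (expected 7)
Line 3: "silence through three leaf": 2+1+1+1 = 5 ✓

No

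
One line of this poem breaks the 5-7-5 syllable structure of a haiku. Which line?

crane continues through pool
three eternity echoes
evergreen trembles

Line 1: "crane continues through pool": 1+3+1+1 = 6 (expected 5)
Line 2: "three eternity echoes": 1+4+2 = 7 ✓
Line 3: "evergreen trembles": 3+2 = 5 ✓

The first line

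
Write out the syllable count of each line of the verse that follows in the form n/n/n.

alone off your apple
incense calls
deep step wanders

Line 1: "alone off your apple": 2+1+1+2 = 6
Line 2: "incense calls": 2+1 = 3
Line 3: "deep step wanders": 1+1+2 = 4

6/3/4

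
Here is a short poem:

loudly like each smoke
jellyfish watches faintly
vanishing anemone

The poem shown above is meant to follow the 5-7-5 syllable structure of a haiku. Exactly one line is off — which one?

Line 3

Line 1: loudly(2) + like(1) + each(1) + smoke(1) = 5 ✓
Line 2: jellyfish(3) + watches(2) + faintly(2) = 7 ✓
Line 3: vanishing(3) + anemone(4) = 7 (expected 5)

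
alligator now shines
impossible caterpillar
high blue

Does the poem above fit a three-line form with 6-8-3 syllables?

Line 1: alligator(4) + now(1) + shines(1) = 6 ✓
Line 2: impossible(4) + caterpillar(4) = 8 ✓
Line 3: high(1) + blue(1) = 2 (expected 3)

No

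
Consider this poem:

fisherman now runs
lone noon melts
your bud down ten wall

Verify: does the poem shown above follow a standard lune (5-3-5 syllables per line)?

Yes

Line 1: "fisherman now runs": 3+1+1 = 5 ✓
Line 2: "lone noon melts": 1+1+1 = 3 ✓
Line 3: "your bud down ten wall": 1+1+1+1+1 = 5 ✓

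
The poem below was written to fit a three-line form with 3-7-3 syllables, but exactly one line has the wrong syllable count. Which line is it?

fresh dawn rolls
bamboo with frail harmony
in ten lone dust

Line 3

Line 1: fresh(1) + dawn(1) + rolls(1) = 3 ✓
Line 2: bamboo(2) + with(1) + frail(1) + harmony(3) = 7 ✓
Line 3: in(1) + ten(1) + lone(1) + dust(1) = 4 (expected 3)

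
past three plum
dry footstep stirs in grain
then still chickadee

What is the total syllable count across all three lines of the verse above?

14

Line 1: "past three plum": 1+1+1 = 3
Line 2: "dry footstep stirs in grain": 1+2+1+1+1 = 6
Line 3: "then still chickadee": 1+1+3 = 5
Total: 3 + 6 + 5 = 14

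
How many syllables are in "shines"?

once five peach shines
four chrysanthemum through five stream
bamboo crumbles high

1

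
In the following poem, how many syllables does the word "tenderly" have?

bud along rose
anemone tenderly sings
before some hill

3

"tenderly" has 3 syllables.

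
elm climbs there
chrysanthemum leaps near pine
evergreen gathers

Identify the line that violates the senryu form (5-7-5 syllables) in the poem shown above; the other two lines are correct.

Line 1

Line 1: elm(1) + climbs(1) + there(1) = 3 (expected 5)
Line 2: chrysanthemum(4) + leaps(1) + near(1) + pine(1) = 7 ✓
Line 3: evergreen(3) + gathers(2) = 5 ✓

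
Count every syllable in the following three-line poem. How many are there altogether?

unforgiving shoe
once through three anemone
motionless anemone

19

Line 1: unforgiving (4), shoe (1) → 5
Line 2: once (1), through (1), three (1), anemone (4) → 7
Line 3: motionless (3), anemone (4) → 7
Total: 5 + 7 + 7 = 19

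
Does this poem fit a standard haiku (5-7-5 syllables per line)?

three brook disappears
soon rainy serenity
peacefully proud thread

Line 1: three(1) + brook(1) + disappears(3) = 5 ✓
Line 2: soon(1) + rainy(2) + serenity(4) = 7 ✓
Line 3: peacefully(3) + proud(1) + thread(1) = 5 ✓

Yes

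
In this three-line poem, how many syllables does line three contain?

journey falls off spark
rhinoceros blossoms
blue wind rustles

4

Line three: blue (1), wind (1), rustles (2) → 4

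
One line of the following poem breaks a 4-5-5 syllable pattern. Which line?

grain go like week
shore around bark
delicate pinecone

Line 1: "grain go like week": 1+1+1+1 = 4 ✓
Line 2: "shore around bark": 1+2+1 = 4 (expected 5)
Line 3: "delicate pinecone": 3+2 = 5 ✓

The second line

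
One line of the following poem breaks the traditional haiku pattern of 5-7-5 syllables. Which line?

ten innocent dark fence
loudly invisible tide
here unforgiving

Line 1: ten(1) + innocent(3) + dark(1) + fence(1) = 6 (expected 5)
Line 2: loudly(2) + invisible(4) + tide(1) = 7 ✓
Line 3: here(1) + unforgiving(4) = 5 ✓

Line 1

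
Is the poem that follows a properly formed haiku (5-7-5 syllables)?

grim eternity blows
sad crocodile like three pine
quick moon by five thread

Line 1: grim (1), eternity (4), blows (1) → 6 (expected 5)
Line 2: sad (1), crocodile (3), like (1), three (1), pine (1) → 7 ✓
Line 3: quick (1), moon (1), by (1), five (1), thread (1) → 5 ✓

No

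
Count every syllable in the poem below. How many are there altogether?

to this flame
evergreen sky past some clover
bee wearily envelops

18

Line 1: to(1) + this(1) + flame(1) = 3
Line 2: evergreen(3) + sky(1) + past(1) + some(1) + clover(2) = 8
Line 3: bee(1) + wearily(3) + envelops(3) = 7
Total: 3 + 8 + 7 = 18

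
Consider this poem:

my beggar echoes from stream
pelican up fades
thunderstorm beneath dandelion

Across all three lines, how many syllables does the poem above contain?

Line 1: "my beggar echoes from stream": 1+2+2+1+1 = 7
Line 2: "pelican up fades": 3+1+1 = 5
Line 3: "thunderstorm beneath dandelion": 3+2+4 = 9
Total: 7 + 5 + 9 = 21

21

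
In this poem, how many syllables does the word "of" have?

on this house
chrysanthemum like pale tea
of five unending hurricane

"of" has 1 syllable.

1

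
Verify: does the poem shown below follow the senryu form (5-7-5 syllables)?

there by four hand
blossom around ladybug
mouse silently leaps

No

Line 1: there (1), by (1), four (1), hand (1) → 4 (expected 5)
Line 2: blossom (2), around (2), ladybug (3) → 7 ✓
Line 3: mouse (1), silently (3), leaps (1) → 5 ✓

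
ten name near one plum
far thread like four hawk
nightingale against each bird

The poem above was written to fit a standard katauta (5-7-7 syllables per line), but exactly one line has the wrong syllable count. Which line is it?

Line 2

Line 1: "ten name near one plum": 1+1+1+1+1 = 5 ✓
Line 2: "far thread like four hawk": 1+1+1+1+1 = 5 (expected 7)
Line 3: "nightingale against each bird": 3+2+1+1 = 7 ✓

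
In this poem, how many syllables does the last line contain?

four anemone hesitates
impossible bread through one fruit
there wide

2

The last line: there (1), wide (1) → 2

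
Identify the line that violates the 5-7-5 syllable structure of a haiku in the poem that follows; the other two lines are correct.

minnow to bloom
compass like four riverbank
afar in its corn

Line 1: "minnow to bloom": 2+1+1 = 4 (expected 5)
Line 2: "compass like four riverbank": 2+1+1+3 = 7 ✓
Line 3: "afar in its corn": 2+1+1+1 = 5 ✓

The first line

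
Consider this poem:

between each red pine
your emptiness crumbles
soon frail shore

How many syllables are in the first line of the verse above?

5

The first line: between(2) + each(1) + red(1) + pine(1) = 5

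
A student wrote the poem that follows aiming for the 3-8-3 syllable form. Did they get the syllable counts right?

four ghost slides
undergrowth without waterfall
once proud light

Yes

Line 1: four(1) + ghost(1) + slides(1) = 3 ✓
Line 2: undergrowth(3) + without(2) + waterfall(3) = 8 ✓
Line 3: once(1) + proud(1) + light(1) = 3 ✓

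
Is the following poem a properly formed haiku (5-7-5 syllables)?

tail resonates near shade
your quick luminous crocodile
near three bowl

Line 1: tail (1), resonates (3), near (1), shade (1) → 6 (expected 5)
Line 2: your (1), quick (1), luminous (3), crocodile (3) → 8 (expected 7)
Line 3: near (1), three (1), bowl (1) → 3 (expected 5)

No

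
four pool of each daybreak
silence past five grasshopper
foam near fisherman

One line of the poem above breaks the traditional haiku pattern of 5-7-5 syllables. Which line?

The first line

Line 1: four(1) + pool(1) + of(1) + each(1) + daybreak(2) = 6 (expected 5)
Line 2: silence(2) + past(1) + five(1) + grasshopper(3) = 7 ✓
Line 3: foam(1) + near(1) + fisherman(3) = 5 ✓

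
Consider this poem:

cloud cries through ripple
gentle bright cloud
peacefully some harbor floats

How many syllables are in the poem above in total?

16

Line 1: cloud(1) + cries(1) + through(1) + ripple(2) = 5
Line 2: gentle(2) + bright(1) + cloud(1) = 4
Line 3: peacefully(3) + some(1) + harbor(2) + floats(1) = 7
Total: 5 + 4 + 7 = 16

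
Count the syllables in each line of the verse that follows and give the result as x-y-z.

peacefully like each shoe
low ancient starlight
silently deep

Line 1: peacefully (3), like (1), each (1), shoe (1) → 6
Line 2: low (1), ancient (2), starlight (2) → 5
Line 3: silently (3), deep (1) → 4

6-5-4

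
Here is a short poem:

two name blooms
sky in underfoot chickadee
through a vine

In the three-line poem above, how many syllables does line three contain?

Line three: "through a vine": 1+1+1 = 3

3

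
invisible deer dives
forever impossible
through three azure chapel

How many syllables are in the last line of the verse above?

6

The last line: through (1), three (1), azure (2), chapel (2) → 6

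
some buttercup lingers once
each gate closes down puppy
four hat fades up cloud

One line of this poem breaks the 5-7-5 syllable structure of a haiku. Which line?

Line 1: "some buttercup lingers once": 1+3+2+1 = 7 (expected 5)
Line 2: "each gate closes down puppy": 1+1+2+1+2 = 7 ✓
Line 3: "four hat fades up cloud": 1+1+1+1+1 = 5 ✓

Line 1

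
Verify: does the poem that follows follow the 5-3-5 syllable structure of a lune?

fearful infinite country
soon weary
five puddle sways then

Line 1: fearful(2) + infinite(3) + country(2) = 7 (expected 5)
Line 2: soon(1) + weary(2) = 3 ✓
Line 3: five(1) + puddle(2) + sways(1) + then(1) = 5 ✓

No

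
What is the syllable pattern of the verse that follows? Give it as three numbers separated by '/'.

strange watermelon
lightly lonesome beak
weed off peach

Line 1: "strange watermelon": 1+4 = 5
Line 2: "lightly lonesome beak": 2+2+1 = 5
Line 3: "weed off peach": 1+1+1 = 3

5/5/3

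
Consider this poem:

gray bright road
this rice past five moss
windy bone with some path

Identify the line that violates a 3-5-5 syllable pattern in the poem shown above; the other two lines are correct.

Line 1: gray (1), bright (1), road (1) → 3 ✓
Line 2: this (1), rice (1), past (1), five (1), moss (1) → 5 ✓
Line 3: windy (2), bone (1), with (1), some (1), path (1) → 6 (expected 5)

Line 3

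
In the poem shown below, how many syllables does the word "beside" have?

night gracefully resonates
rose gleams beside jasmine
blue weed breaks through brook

"beside" has 2 syllables.

2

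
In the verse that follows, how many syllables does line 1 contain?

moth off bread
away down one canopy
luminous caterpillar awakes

Line 1: "moth off bread": 1+1+1 = 3

3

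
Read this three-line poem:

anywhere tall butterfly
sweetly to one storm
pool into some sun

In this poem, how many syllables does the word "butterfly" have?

3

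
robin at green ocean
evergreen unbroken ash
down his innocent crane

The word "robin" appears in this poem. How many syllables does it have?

2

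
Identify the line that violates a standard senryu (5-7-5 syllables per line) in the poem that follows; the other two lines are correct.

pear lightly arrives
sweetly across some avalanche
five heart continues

Line 2

Line 1: pear (1), lightly (2), arrives (2) → 5 ✓
Line 2: sweetly (2), across (2), some (1), avalanche (3) → 8 (expected 7)
Line 3: five (1), heart (1), continues (3) → 5 ✓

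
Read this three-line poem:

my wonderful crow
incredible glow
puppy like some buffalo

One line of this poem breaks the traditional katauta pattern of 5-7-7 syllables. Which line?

Line 2

Line 1: "my wonderful crow": 1+3+1 = 5 ✓
Line 2: "incredible glow": 4+1 = 5 (expected 7)
Line 3: "puppy like some buffalo": 2+1+1+3 = 7 ✓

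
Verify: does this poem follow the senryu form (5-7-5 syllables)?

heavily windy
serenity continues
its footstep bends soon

Line 1: heavily (3), windy (2) → 5 ✓
Line 2: serenity (4), continues (3) → 7 ✓
Line 3: its (1), footstep (2), bends (1), soon (1) → 5 ✓

Yes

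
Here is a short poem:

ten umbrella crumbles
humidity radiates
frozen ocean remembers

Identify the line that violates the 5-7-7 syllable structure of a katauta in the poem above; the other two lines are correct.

Line 1: "ten umbrella crumbles": 1+3+2 = 6 (expected 5)
Line 2: "humidity radiates": 4+3 = 7 ✓
Line 3: "frozen ocean remembers": 2+2+3 = 7 ✓

Line 1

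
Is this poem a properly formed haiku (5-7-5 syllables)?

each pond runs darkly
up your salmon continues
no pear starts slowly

Yes

Line 1: each(1) + pond(1) + runs(1) + darkly(2) = 5 ✓
Line 2: up(1) + your(1) + salmon(2) + continues(3) = 7 ✓
Line 3: no(1) + pear(1) + starts(1) + slowly(2) = 5 ✓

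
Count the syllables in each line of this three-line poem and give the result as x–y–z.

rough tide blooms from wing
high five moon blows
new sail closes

Line 1: rough(1) + tide(1) + blooms(1) + from(1) + wing(1) = 5
Line 2: high(1) + five(1) + moon(1) + blows(1) = 4
Line 3: new(1) + sail(1) + closes(2) = 4

5–4–4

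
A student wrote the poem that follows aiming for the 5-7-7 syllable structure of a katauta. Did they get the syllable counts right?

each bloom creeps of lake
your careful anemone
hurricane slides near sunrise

Yes

Line 1: each (1), bloom (1), creeps (1), of (1), lake (1) → 5 ✓
Line 2: your (1), careful (2), anemone (4) → 7 ✓
Line 3: hurricane (3), slides (1), near (1), sunrise (2) → 7 ✓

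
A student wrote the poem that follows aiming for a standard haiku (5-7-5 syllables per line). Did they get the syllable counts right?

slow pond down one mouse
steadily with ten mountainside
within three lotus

No

Line 1: slow(1) + pond(1) + down(1) + one(1) + mouse(1) = 5 ✓
Line 2: steadily(3) + with(1) + ten(1) + mountainside(3) = 8 (expected 7)
Line 3: within(2) + three(1) + lotus(2) = 5 ✓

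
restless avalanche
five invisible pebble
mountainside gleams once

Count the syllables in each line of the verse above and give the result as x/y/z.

5/7/5

Line 1: restless(2) + avalanche(3) = 5
Line 2: five(1) + invisible(4) + pebble(2) = 7
Line 3: mountainside(3) + gleams(1) + once(1) = 5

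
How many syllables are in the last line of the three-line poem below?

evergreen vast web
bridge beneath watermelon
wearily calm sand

5

The last line: wearily(3) + calm(1) + sand(1) = 5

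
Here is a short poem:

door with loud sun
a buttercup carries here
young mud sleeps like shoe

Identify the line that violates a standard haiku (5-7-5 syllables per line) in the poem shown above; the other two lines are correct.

The first line

Line 1: door (1), with (1), loud (1), sun (1) → 4 (expected 5)
Line 2: a (1), buttercup (3), carries (2), here (1) → 7 ✓
Line 3: young (1), mud (1), sleeps (1), like (1), shoe (1) → 5 ✓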